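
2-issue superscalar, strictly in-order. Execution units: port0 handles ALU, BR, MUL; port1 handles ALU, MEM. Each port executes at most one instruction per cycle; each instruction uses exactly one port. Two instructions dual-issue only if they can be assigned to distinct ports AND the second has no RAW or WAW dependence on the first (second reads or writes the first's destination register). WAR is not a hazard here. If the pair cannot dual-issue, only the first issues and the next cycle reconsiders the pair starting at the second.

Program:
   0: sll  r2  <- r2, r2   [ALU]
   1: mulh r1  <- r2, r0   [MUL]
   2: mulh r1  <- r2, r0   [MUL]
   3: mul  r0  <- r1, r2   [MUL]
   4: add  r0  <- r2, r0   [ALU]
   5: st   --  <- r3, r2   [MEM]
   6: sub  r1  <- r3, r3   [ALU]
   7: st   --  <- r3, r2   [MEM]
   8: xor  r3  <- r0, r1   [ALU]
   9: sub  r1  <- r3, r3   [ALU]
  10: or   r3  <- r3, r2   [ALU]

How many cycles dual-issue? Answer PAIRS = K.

t=0 i0:sll ; RAW r2
t=1 i1:mulh ; no-port MUL/MUL
t=2 i2:mulh ; no-port MUL/MUL
t=3 i3:mul ; RAW+WAW r0
t=4 i4+i5:add/st ; pair
t=5 i6+i7:sub/st ; pair
t=6 i8:xor ; RAW r3
t=7 i9+i10:sub/or ; pair

PAIRS = 3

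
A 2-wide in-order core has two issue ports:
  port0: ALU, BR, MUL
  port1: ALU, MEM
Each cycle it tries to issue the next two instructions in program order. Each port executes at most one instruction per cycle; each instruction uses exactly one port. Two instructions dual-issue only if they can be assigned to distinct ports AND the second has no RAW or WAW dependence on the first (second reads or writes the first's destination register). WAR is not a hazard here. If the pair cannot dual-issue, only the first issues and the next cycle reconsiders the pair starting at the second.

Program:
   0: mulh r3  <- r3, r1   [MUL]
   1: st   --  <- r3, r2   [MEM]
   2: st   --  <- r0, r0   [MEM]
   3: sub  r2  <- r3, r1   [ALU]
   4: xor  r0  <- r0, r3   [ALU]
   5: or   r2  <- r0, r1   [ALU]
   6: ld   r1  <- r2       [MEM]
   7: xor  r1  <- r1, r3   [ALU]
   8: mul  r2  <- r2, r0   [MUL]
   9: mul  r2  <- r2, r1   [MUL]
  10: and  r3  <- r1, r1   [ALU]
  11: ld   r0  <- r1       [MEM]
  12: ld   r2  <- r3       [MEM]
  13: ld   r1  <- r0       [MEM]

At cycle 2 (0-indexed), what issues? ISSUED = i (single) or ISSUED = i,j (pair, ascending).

[0] i0  mulh  -- RAW r3
[1] i1  st  -- no-port MEM/MEM
[2] i2/i3  st+sub  -- 2-wide
[3] i4  xor  -- RAW r0
[4] i5  or  -- RAW r2
[5] i6  ld  -- RAW+WAW r1
[6] i7/i8  xor+mul  -- 2-wide
[7] i9/i10  mul+and  -- 2-wide
[8] i11  ld  -- no-port MEM/MEM
[9] i12  ld  -- no-port MEM/MEM
[10] i13  ld  -- tail

ISSUED = 2,3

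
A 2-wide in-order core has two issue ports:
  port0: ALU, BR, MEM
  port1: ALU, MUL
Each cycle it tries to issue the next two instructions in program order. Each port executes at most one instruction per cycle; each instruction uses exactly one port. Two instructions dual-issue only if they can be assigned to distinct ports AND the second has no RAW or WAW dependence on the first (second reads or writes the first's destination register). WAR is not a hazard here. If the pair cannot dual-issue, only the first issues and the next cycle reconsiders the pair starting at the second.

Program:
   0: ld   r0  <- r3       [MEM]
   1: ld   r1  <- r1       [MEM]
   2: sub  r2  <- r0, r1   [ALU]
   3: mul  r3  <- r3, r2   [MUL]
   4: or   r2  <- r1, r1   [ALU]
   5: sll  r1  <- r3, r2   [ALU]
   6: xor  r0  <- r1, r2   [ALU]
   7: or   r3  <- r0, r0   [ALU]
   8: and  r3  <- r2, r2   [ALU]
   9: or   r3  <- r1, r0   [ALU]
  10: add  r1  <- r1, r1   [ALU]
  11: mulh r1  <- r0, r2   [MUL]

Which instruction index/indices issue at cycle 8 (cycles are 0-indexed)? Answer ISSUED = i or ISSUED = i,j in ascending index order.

#0 head=0: ld.MEM i0 no-port MEM/MEM
#1 head=1: ld.MEM i1 RAW r1
#2 head=2: sub.ALU i2 RAW r2
#3 head=3: mul.MUL;or.ALU i3/i4 dual
#4 head=5: sll.ALU i5 RAW r1
#5 head=6: xor.ALU i6 RAW r0
#6 head=7: or.ALU i7 WAW r3
#7 head=8: and.ALU i8 WAW r3
#8 head=9: or.ALU;add.ALU i9/i10 dual
#9 head=11: mulh.MUL i11 tail

ISSUED = 9,10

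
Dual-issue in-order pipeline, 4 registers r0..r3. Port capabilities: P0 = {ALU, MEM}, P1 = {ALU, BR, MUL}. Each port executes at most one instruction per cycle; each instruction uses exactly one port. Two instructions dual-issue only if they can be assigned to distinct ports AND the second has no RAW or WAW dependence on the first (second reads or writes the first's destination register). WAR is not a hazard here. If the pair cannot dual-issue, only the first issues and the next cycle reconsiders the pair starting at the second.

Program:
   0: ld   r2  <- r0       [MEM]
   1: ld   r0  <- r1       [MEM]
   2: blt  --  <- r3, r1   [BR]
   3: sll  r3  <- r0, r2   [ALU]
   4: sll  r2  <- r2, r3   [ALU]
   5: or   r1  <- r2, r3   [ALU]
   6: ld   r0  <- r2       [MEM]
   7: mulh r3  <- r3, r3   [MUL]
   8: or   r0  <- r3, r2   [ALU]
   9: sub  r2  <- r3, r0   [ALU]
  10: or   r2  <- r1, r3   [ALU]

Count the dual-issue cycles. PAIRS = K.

PAIRS = 2

[0] i0  ld.MEM  -- no-port MEM/MEM
[1] i1+i2  ld.MEM+blt.BR  -- pair
[2] i3  sll.ALU  -- RAW r3
[3] i4  sll.ALU  -- RAW r2
[4] i5+i6  or.ALU+ld.MEM  -- pair
[5] i7  mulh.MUL  -- RAW r3
[6] i8  or.ALU  -- RAW r0
[7] i9  sub.ALU  -- WAW r2
[8] i10  or.ALU  -- tail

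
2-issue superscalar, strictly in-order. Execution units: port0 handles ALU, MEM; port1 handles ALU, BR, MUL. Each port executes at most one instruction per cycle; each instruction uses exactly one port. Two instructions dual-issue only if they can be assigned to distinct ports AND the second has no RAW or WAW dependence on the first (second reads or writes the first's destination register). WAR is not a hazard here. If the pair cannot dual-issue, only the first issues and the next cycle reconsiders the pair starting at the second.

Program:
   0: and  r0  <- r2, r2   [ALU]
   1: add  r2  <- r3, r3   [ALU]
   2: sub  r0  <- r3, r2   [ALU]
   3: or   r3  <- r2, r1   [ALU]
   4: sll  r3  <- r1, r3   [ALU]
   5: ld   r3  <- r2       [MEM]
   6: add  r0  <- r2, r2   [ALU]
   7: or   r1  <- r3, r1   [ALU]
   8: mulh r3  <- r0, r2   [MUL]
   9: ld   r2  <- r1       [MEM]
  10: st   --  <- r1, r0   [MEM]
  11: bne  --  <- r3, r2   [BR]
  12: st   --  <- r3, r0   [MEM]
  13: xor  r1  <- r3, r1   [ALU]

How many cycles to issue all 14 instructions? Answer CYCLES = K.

c0: i0,i1 and+add  pair
c1: i2,i3 sub+or  pair
c2: i4 sll  WAW r3
c3: i5,i6 ld+add  pair
c4: i7,i8 or+mulh  pair
c5: i9 ld  no-port MEM/MEM
c6: i10,i11 st+bne  pair
c7: i12,i13 st+xor  pair

CYCLES = 8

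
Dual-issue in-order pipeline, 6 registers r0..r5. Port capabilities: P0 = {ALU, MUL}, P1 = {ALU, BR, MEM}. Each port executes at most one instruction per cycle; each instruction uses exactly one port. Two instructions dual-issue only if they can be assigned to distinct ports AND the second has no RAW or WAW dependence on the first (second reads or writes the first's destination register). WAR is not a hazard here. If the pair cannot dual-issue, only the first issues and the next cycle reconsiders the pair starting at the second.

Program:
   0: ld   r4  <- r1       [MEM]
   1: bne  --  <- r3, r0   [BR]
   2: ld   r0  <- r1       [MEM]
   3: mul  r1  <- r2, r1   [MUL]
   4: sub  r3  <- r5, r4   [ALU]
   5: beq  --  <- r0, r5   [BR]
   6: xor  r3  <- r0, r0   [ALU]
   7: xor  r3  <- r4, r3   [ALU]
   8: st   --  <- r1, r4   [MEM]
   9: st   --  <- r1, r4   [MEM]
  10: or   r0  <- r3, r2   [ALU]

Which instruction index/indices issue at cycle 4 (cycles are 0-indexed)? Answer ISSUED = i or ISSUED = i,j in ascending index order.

ISSUED = 6

[0] i0  ld  -- no-port MEM/BR
[1] i1  bne  -- no-port BR/MEM
[2] i2,i3  ld/mul  -- pair
[3] i4,i5  sub/beq  -- pair
[4] i6  xor  -- RAW+WAW r3
[5] i7,i8  xor/st  -- pair
[6] i9,i10  st/or  -- pair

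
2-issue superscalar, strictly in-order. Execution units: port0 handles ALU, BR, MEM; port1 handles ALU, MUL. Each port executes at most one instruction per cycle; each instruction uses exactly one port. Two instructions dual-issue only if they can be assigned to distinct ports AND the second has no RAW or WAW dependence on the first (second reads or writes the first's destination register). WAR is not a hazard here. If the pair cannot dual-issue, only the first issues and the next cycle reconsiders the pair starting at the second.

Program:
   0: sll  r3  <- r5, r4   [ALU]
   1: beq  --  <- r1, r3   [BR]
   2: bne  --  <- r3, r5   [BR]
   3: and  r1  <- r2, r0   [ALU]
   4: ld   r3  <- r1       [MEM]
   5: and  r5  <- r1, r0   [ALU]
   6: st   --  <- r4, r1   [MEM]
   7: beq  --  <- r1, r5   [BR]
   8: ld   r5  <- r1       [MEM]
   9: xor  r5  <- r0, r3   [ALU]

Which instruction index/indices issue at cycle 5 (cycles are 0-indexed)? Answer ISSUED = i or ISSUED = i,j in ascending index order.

ISSUED = 7

0. sll @i0  | RAW r3
1. beq @i1  | no-port BR/BR
2. bne/and @i2,i3  | dual
3. ld/and @i4,i5  | dual
4. st @i6  | no-port MEM/BR
5. beq @i7  | no-port BR/MEM
6. ld @i8  | WAW r5
7. xor @i9  | tail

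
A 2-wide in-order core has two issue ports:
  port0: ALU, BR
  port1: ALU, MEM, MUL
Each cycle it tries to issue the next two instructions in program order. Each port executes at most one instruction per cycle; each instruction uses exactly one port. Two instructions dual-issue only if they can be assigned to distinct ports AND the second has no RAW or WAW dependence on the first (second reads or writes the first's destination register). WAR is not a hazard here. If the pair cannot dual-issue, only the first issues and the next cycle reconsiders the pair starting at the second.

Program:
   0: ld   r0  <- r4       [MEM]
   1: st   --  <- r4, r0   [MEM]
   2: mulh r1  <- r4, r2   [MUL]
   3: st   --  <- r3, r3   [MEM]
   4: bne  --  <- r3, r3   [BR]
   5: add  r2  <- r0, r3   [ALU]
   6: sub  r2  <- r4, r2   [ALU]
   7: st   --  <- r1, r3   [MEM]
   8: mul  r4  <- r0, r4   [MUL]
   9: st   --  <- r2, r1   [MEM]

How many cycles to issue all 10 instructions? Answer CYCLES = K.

CYCLES = 8

#0 head=0: ld.MEM i0 no-port MEM/MEM
#1 head=1: st.MEM i1 no-port MEM/MUL
#2 head=2: mulh.MUL i2 no-port MUL/MEM
#3 head=3: st.MEM+bne.BR i3+i4 2-wide
#4 head=5: add.ALU i5 RAW+WAW r2
#5 head=6: sub.ALU+st.MEM i6+i7 2-wide
#6 head=8: mul.MUL i8 no-port MUL/MEM
#7 head=9: st.MEM i9 tail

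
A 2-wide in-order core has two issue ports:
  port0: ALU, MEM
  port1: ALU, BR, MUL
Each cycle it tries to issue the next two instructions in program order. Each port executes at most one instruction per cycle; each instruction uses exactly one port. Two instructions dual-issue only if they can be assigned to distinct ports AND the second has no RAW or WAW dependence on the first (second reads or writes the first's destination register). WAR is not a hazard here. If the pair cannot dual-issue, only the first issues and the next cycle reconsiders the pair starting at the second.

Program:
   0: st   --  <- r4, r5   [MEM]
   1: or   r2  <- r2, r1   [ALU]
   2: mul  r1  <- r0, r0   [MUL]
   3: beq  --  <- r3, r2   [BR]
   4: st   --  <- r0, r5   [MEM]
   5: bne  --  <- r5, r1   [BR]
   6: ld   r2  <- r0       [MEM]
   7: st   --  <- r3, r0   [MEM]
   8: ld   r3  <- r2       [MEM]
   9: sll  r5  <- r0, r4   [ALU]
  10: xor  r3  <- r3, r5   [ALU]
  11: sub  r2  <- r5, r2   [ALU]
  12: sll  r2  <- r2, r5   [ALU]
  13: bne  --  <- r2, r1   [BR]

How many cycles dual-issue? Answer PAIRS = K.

[0] i0/i1  st.MEM+or.ALU  -- 2-wide
[1] i2  mul.MUL  -- no-port MUL/BR
[2] i3/i4  beq.BR+st.MEM  -- 2-wide
[3] i5/i6  bne.BR+ld.MEM  -- 2-wide
[4] i7  st.MEM  -- no-port MEM/MEM
[5] i8/i9  ld.MEM+sll.ALU  -- 2-wide
[6] i10/i11  xor.ALU+sub.ALU  -- 2-wide
[7] i12  sll.ALU  -- RAW r2
[8] i13  bne.BR  -- tail

PAIRS = 5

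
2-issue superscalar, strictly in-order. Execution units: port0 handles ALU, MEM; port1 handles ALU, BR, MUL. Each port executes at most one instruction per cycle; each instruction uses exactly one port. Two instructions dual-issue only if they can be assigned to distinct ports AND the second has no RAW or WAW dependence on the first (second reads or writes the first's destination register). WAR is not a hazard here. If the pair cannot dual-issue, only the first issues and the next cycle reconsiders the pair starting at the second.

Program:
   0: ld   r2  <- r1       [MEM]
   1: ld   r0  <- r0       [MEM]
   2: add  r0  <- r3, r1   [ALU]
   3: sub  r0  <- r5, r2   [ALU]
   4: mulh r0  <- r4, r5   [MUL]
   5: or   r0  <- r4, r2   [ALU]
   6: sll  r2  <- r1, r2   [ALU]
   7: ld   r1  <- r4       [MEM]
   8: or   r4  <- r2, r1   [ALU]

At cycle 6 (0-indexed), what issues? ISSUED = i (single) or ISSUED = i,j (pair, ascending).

c0: i0 ld.MEM  no-port MEM/MEM
c1: i1 ld.MEM  WAW r0
c2: i2 add.ALU  WAW r0
c3: i3 sub.ALU  WAW r0
c4: i4 mulh.MUL  WAW r0
c5: i5,i6 or.ALU+sll.ALU  dual
c6: i7 ld.MEM  RAW r1
c7: i8 or.ALU  tail

ISSUED = 7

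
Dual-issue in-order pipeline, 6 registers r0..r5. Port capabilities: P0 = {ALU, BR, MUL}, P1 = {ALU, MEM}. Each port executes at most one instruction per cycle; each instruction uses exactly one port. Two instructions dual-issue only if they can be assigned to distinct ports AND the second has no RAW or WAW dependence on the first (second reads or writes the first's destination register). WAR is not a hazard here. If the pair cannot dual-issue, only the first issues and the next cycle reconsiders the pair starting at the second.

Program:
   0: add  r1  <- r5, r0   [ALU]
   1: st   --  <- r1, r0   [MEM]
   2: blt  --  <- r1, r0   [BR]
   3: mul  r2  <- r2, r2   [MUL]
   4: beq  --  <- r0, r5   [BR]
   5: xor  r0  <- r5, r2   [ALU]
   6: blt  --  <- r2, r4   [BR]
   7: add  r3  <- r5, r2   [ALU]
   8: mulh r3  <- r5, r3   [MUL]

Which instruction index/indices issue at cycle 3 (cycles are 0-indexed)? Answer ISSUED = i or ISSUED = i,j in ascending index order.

ISSUED = 4,5

c0: i0 add  RAW r1
c1: i1,i2 st/blt  2-wide
c2: i3 mul  no-port MUL/BR
c3: i4,i5 beq/xor  2-wide
c4: i6,i7 blt/add  2-wide
c5: i8 mulh  tail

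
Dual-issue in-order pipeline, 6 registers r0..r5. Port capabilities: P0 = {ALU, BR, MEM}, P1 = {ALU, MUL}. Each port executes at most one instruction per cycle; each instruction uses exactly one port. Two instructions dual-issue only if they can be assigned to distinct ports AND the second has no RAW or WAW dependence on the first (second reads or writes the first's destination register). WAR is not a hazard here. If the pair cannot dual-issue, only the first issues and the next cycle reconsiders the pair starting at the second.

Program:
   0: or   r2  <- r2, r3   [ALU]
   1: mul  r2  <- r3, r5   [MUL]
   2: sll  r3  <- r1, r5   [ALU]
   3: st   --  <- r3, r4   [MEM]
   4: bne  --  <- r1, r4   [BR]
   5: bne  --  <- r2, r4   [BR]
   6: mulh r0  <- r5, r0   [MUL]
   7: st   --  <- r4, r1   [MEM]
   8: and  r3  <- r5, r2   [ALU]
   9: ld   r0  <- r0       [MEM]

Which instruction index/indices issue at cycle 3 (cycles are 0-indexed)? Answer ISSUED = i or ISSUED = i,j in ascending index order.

0. or.ALU @i0  | WAW r2
1. mul.MUL;sll.ALU @i1+i2  | dual
2. st.MEM @i3  | no-port MEM/BR
3. bne.BR @i4  | no-port BR/BR
4. bne.BR;mulh.MUL @i5+i6  | dual
5. st.MEM;and.ALU @i7+i8  | dual
6. ld.MEM @i9  | tail

ISSUED = 4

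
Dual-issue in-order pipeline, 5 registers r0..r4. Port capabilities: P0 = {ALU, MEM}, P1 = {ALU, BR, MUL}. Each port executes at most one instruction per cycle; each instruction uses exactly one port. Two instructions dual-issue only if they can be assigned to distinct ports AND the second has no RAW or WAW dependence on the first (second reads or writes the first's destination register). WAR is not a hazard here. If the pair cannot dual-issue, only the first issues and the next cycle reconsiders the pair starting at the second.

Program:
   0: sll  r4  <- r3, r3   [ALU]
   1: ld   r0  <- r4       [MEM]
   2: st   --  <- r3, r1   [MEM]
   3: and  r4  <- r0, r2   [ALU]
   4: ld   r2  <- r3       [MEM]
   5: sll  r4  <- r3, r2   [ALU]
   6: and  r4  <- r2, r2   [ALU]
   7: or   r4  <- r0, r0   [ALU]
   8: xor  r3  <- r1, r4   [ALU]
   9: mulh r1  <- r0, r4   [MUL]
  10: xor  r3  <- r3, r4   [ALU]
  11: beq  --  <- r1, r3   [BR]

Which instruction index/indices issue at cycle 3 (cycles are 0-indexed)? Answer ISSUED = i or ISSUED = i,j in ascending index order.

ISSUED = 4

  cy0 -> i0 (sll.ALU) RAW r4
  cy1 -> i1 (ld.MEM) no-port MEM/MEM
  cy2 -> i2/i3 (st.MEM/and.ALU) dual
  cy3 -> i4 (ld.MEM) RAW r2
  cy4 -> i5 (sll.ALU) WAW r4
  cy5 -> i6 (and.ALU) WAW r4
  cy6 -> i7 (or.ALU) RAW r4
  cy7 -> i8/i9 (xor.ALU/mulh.MUL) dual
  cy8 -> i10 (xor.ALU) RAW r3
  cy9 -> i11 (beq.BR) tail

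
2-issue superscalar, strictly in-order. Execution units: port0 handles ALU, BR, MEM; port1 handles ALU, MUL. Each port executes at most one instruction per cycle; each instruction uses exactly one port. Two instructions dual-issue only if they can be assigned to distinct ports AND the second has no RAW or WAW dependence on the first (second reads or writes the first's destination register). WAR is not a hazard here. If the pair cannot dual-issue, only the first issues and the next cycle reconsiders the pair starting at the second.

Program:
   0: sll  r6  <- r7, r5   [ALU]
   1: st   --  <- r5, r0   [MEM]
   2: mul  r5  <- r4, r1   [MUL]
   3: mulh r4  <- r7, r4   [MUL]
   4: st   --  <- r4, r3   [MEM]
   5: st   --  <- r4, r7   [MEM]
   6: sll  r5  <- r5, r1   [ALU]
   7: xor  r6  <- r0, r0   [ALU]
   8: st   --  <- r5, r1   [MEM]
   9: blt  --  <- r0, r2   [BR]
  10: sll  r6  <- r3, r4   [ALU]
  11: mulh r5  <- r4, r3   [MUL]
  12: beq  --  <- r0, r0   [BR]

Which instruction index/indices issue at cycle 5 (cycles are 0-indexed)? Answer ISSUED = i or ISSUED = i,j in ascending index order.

c0: i0/i1 sll+st  2-wide
c1: i2 mul  no-port MUL/MUL
c2: i3 mulh  RAW r4
c3: i4 st  no-port MEM/MEM
c4: i5/i6 st+sll  2-wide
c5: i7/i8 xor+st  2-wide
c6: i9/i10 blt+sll  2-wide
c7: i11/i12 mulh+beq  2-wide

ISSUED = 7,8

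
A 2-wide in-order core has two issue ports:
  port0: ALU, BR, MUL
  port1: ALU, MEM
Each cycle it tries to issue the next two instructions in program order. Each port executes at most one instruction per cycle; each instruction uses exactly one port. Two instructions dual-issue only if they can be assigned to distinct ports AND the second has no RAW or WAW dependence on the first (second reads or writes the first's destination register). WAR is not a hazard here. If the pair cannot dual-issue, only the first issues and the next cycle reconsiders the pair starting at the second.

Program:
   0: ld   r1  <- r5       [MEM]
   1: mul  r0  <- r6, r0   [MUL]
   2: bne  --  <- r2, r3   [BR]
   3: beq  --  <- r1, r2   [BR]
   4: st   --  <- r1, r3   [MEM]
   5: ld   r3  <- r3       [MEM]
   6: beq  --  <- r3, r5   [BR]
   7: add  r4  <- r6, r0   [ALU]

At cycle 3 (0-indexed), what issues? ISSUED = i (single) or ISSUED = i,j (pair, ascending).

0. ld+mul @i0,i1  | dual
1. bne @i2  | no-port BR/BR
2. beq+st @i3,i4  | dual
3. ld @i5  | RAW r3
4. beq+add @i6,i7  | dual

ISSUED = 5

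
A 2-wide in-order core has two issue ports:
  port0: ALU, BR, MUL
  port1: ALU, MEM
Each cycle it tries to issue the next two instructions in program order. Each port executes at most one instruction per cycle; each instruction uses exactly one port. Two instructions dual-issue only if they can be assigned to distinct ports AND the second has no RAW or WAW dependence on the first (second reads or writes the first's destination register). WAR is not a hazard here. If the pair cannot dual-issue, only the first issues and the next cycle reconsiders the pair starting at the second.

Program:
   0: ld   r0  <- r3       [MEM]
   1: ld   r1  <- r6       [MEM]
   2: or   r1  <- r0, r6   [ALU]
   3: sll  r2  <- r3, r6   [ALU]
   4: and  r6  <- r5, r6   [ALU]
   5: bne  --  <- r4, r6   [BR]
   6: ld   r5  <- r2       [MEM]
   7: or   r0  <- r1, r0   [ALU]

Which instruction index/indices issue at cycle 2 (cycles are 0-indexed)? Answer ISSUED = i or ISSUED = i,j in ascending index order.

ISSUED = 2,3

c0: i0 ld  no-port MEM/MEM
c1: i1 ld  WAW r1
c2: i2&i3 or/sll  pair
c3: i4 and  RAW r6
c4: i5&i6 bne/ld  pair
c5: i7 or  tail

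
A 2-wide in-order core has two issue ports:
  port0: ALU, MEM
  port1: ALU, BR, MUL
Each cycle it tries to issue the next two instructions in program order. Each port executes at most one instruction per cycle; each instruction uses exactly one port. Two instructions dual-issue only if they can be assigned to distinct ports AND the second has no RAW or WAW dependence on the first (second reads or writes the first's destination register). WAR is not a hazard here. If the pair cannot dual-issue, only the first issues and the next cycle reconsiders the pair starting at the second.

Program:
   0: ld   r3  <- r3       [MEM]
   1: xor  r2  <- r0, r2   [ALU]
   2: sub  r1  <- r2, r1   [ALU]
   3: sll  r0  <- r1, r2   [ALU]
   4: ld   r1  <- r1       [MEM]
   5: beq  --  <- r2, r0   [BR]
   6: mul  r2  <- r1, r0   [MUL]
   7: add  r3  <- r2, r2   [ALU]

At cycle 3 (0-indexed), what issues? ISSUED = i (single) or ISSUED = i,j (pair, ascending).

ISSUED = 5

c0: i0&i1 ld.MEM/xor.ALU  pair
c1: i2 sub.ALU  RAW r1
c2: i3&i4 sll.ALU/ld.MEM  pair
c3: i5 beq.BR  no-port BR/MUL
c4: i6 mul.MUL  RAW r2
c5: i7 add.ALU  tail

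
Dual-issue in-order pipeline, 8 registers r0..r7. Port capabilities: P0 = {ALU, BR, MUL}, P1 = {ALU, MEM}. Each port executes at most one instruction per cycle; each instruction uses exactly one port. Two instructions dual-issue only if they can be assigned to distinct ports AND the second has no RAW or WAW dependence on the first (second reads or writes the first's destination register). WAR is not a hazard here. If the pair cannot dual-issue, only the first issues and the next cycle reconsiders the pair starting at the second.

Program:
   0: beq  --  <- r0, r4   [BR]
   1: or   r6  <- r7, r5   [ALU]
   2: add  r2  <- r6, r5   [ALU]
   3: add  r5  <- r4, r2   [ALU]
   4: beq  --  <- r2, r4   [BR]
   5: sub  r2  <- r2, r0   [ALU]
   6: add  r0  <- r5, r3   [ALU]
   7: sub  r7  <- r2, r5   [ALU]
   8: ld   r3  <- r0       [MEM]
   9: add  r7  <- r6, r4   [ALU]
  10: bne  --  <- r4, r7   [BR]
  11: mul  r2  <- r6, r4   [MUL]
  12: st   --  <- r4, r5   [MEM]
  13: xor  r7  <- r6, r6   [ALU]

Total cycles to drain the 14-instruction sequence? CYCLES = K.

[0] i0/i1  beq.BR;or.ALU  -- pair
[1] i2  add.ALU  -- RAW r2
[2] i3/i4  add.ALU;beq.BR  -- pair
[3] i5/i6  sub.ALU;add.ALU  -- pair
[4] i7/i8  sub.ALU;ld.MEM  -- pair
[5] i9  add.ALU  -- RAW r7
[6] i10  bne.BR  -- no-port BR/MUL
[7] i11/i12  mul.MUL;st.MEM  -- pair
[8] i13  xor.ALU  -- tail

CYCLES = 9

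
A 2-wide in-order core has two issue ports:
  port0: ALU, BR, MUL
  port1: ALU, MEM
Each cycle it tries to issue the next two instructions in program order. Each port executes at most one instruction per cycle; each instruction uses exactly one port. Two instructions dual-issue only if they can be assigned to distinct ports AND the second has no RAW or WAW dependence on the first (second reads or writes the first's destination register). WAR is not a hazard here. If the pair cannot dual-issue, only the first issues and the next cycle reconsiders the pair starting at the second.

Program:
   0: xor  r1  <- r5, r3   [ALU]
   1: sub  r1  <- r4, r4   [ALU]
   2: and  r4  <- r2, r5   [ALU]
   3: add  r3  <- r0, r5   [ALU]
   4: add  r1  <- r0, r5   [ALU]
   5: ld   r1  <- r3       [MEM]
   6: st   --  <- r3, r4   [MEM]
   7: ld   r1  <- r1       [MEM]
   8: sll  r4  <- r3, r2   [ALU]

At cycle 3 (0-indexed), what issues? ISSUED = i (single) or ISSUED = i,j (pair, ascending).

ISSUED = 5

  cy0 -> i0 (xor.ALU) WAW r1
  cy1 -> i1+i2 (sub.ALU;and.ALU) dual
  cy2 -> i3+i4 (add.ALU;add.ALU) dual
  cy3 -> i5 (ld.MEM) no-port MEM/MEM
  cy4 -> i6 (st.MEM) no-port MEM/MEM
  cy5 -> i7+i8 (ld.MEM;sll.ALU) dual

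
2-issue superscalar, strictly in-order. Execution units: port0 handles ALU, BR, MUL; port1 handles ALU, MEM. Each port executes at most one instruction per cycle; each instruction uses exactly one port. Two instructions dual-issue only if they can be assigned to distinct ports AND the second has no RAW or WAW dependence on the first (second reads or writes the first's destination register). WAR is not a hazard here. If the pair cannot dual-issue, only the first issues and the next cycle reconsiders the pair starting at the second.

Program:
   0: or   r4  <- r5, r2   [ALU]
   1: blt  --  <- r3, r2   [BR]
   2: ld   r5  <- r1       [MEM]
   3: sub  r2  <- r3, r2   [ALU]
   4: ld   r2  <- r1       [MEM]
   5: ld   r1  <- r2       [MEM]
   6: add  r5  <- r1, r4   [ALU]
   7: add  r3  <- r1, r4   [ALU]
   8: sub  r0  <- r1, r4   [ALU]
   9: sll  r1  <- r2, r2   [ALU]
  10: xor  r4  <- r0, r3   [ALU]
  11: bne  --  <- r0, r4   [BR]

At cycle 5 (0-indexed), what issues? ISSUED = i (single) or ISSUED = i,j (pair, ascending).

c0: i0/i1 or.ALU;blt.BR  dual
c1: i2/i3 ld.MEM;sub.ALU  dual
c2: i4 ld.MEM  no-port MEM/MEM
c3: i5 ld.MEM  RAW r1
c4: i6/i7 add.ALU;add.ALU  dual
c5: i8/i9 sub.ALU;sll.ALU  dual
c6: i10 xor.ALU  RAW r4
c7: i11 bne.BR  tail

ISSUED = 8,9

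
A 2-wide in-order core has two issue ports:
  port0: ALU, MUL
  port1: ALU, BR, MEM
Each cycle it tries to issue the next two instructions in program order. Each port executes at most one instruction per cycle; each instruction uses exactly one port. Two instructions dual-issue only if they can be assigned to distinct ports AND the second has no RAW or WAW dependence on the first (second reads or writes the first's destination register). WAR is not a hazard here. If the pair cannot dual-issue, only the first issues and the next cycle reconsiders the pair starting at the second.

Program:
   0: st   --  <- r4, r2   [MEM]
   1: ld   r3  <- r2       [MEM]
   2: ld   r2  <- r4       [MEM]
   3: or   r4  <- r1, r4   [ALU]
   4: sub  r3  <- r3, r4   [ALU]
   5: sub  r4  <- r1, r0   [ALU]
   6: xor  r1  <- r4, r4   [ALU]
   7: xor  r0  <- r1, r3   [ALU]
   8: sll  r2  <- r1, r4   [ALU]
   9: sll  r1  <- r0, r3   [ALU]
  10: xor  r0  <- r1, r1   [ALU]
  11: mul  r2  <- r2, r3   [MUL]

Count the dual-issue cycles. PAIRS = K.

PAIRS = 4

0. st @i0  | no-port MEM/MEM
1. ld @i1  | no-port MEM/MEM
2. ld or @i2&i3  | pair
3. sub sub @i4&i5  | pair
4. xor @i6  | RAW r1
5. xor sll @i7&i8  | pair
6. sll @i9  | RAW r1
7. xor mul @i10&i11  | pair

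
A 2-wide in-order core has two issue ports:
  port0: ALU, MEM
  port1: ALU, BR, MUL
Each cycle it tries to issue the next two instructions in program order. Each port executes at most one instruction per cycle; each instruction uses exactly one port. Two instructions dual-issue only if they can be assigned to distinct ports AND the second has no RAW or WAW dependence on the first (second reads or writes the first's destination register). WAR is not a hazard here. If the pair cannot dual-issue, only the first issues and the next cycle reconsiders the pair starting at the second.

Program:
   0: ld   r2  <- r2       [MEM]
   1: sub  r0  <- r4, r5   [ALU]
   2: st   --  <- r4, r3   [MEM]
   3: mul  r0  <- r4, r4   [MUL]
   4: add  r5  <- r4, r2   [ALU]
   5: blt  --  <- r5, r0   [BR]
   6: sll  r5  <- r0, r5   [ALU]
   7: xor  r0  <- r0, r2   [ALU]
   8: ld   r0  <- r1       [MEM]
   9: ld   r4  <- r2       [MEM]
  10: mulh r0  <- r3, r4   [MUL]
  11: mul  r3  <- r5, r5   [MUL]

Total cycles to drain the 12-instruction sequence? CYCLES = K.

CYCLES = 9

c0: i0+i1 ld;sub  dual
c1: i2+i3 st;mul  dual
c2: i4 add  RAW r5
c3: i5+i6 blt;sll  dual
c4: i7 xor  WAW r0
c5: i8 ld  no-port MEM/MEM
c6: i9 ld  RAW r4
c7: i10 mulh  no-port MUL/MUL
c8: i11 mul  tail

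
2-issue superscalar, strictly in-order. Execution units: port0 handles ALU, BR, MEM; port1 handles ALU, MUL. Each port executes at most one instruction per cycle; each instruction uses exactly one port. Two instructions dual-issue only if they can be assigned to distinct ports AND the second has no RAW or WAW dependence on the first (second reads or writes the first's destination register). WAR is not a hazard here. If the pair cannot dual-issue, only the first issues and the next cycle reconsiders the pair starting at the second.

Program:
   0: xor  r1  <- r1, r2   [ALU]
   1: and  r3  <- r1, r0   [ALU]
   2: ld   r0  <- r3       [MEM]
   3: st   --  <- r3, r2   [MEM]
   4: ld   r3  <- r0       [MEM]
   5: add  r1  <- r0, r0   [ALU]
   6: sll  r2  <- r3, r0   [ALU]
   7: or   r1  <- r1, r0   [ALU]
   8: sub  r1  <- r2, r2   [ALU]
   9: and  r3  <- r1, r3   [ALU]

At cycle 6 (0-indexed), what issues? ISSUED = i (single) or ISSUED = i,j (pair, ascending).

ISSUED = 8

c0: i0 xor.ALU  RAW r1
c1: i1 and.ALU  RAW r3
c2: i2 ld.MEM  no-port MEM/MEM
c3: i3 st.MEM  no-port MEM/MEM
c4: i4,i5 ld.MEM add.ALU  pair
c5: i6,i7 sll.ALU or.ALU  pair
c6: i8 sub.ALU  RAW r1
c7: i9 and.ALU  tail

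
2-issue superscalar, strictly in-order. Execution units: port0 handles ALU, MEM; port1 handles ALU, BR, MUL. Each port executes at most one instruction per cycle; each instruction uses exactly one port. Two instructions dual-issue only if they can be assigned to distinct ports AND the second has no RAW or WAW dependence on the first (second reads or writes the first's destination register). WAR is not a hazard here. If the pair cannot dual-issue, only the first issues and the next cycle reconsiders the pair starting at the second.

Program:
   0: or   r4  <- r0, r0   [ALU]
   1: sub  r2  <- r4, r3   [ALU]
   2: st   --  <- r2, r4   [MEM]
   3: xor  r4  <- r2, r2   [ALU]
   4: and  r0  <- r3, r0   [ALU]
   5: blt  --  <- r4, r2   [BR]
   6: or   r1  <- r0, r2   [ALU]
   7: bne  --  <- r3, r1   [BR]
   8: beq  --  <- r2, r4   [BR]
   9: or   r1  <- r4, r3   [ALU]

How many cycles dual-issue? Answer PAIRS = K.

  cy0 -> i0 (or) RAW r4
  cy1 -> i1 (sub) RAW r2
  cy2 -> i2+i3 (st+xor) 2-wide
  cy3 -> i4+i5 (and+blt) 2-wide
  cy4 -> i6 (or) RAW r1
  cy5 -> i7 (bne) no-port BR/BR
  cy6 -> i8+i9 (beq+or) 2-wide

PAIRS = 3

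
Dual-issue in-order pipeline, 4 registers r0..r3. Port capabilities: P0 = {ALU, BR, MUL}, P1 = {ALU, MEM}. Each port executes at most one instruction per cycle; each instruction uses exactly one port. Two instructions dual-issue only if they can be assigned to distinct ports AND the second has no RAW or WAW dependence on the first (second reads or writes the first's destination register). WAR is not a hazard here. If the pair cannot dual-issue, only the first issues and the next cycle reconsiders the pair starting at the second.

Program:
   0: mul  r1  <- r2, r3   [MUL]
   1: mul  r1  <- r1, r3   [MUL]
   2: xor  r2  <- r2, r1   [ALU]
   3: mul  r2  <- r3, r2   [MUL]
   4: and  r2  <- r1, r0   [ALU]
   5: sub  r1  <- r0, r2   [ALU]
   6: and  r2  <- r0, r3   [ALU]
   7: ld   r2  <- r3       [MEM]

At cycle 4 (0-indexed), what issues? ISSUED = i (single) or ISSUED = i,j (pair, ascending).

#0 head=0: mul i0 no-port MUL/MUL
#1 head=1: mul i1 RAW r1
#2 head=2: xor i2 RAW+WAW r2
#3 head=3: mul i3 WAW r2
#4 head=4: and i4 RAW r2
#5 head=5: sub;and i5/i6 pair
#6 head=7: ld i7 tail

ISSUED = 4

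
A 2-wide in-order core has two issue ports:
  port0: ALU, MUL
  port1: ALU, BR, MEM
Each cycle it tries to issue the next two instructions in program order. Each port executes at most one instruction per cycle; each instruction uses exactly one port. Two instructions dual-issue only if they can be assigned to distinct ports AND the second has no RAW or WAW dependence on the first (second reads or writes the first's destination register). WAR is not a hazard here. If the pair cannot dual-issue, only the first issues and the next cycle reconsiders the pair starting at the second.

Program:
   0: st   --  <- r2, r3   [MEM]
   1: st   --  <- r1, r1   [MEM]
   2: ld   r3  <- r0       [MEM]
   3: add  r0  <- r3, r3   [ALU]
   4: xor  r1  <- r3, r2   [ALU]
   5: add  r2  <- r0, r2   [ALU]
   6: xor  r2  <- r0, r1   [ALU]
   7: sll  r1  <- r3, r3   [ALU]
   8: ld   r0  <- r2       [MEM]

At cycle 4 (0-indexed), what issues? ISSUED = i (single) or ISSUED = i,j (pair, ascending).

[0] i0  st.MEM  -- no-port MEM/MEM
[1] i1  st.MEM  -- no-port MEM/MEM
[2] i2  ld.MEM  -- RAW r3
[3] i3&i4  add.ALU+xor.ALU  -- pair
[4] i5  add.ALU  -- WAW r2
[5] i6&i7  xor.ALU+sll.ALU  -- pair
[6] i8  ld.MEM  -- tail

ISSUED = 5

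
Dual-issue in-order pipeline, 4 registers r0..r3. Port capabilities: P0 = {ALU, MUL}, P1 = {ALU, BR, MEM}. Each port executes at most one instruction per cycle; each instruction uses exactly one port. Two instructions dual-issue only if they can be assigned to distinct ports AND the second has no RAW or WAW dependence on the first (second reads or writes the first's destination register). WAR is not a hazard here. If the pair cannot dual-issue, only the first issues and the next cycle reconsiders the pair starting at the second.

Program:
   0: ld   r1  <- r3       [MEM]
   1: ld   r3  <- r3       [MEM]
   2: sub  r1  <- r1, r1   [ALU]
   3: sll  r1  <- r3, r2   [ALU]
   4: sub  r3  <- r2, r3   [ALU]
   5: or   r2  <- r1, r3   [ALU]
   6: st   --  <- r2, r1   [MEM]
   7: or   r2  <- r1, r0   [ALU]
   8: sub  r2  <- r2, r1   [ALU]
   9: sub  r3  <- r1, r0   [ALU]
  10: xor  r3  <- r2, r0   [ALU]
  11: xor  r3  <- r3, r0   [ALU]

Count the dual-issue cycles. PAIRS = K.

PAIRS = 4

c0: i0 ld.MEM  no-port MEM/MEM
c1: i1,i2 ld.MEM sub.ALU  pair
c2: i3,i4 sll.ALU sub.ALU  pair
c3: i5 or.ALU  RAW r2
c4: i6,i7 st.MEM or.ALU  pair
c5: i8,i9 sub.ALU sub.ALU  pair
c6: i10 xor.ALU  RAW+WAW r3
c7: i11 xor.ALU  tail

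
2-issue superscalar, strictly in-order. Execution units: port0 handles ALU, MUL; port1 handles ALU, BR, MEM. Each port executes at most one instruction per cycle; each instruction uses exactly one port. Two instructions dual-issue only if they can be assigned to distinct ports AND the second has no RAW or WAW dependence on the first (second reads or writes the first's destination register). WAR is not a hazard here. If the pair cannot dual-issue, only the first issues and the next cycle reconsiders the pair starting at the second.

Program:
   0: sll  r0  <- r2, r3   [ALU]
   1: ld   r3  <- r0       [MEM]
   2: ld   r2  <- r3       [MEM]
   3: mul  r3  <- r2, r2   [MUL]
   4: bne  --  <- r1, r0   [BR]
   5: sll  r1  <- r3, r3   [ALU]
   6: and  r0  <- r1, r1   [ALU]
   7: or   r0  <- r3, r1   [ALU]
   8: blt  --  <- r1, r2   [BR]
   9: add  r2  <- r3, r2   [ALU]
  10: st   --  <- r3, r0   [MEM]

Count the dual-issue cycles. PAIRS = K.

c0: i0 sll.ALU  RAW r0
c1: i1 ld.MEM  no-port MEM/MEM
c2: i2 ld.MEM  RAW r2
c3: i3/i4 mul.MUL bne.BR  2-wide
c4: i5 sll.ALU  RAW r1
c5: i6 and.ALU  WAW r0
c6: i7/i8 or.ALU blt.BR  2-wide
c7: i9/i10 add.ALU st.MEM  2-wide

PAIRS = 3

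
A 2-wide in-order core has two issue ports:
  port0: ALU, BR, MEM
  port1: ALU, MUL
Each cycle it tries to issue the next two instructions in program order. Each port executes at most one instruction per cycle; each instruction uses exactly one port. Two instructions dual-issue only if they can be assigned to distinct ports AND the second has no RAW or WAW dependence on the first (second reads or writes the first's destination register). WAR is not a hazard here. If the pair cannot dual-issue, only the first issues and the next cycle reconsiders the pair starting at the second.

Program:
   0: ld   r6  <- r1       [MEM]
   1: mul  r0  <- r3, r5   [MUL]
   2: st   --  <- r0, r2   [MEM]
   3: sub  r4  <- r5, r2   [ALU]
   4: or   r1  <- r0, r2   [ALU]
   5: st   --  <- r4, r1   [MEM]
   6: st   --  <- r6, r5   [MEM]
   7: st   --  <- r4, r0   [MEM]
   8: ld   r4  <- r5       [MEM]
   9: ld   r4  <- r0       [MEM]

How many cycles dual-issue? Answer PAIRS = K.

PAIRS = 2

c0: i0/i1 ld.MEM;mul.MUL  dual
c1: i2/i3 st.MEM;sub.ALU  dual
c2: i4 or.ALU  RAW r1
c3: i5 st.MEM  no-port MEM/MEM
c4: i6 st.MEM  no-port MEM/MEM
c5: i7 st.MEM  no-port MEM/MEM
c6: i8 ld.MEM  no-port MEM/MEM
c7: i9 ld.MEM  tail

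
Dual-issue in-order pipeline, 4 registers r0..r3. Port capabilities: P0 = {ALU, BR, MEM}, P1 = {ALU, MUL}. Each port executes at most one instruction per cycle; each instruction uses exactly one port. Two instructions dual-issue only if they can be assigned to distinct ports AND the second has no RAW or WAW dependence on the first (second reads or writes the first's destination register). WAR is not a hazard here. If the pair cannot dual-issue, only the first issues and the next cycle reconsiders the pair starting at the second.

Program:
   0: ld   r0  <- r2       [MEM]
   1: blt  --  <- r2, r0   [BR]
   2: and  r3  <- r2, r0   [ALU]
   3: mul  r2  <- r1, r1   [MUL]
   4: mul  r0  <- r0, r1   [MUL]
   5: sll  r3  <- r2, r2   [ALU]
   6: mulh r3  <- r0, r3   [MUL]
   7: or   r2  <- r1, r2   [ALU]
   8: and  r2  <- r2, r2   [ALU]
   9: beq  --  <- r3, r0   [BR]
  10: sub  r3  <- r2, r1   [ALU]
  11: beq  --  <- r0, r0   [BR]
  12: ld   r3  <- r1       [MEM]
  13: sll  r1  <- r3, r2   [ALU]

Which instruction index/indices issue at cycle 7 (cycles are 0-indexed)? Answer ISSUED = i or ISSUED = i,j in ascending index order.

[0] i0  ld.MEM  -- no-port MEM/BR
[1] i1,i2  blt.BR and.ALU  -- dual
[2] i3  mul.MUL  -- no-port MUL/MUL
[3] i4,i5  mul.MUL sll.ALU  -- dual
[4] i6,i7  mulh.MUL or.ALU  -- dual
[5] i8,i9  and.ALU beq.BR  -- dual
[6] i10,i11  sub.ALU beq.BR  -- dual
[7] i12  ld.MEM  -- RAW r3
[8] i13  sll.ALU  -- tail

ISSUED = 12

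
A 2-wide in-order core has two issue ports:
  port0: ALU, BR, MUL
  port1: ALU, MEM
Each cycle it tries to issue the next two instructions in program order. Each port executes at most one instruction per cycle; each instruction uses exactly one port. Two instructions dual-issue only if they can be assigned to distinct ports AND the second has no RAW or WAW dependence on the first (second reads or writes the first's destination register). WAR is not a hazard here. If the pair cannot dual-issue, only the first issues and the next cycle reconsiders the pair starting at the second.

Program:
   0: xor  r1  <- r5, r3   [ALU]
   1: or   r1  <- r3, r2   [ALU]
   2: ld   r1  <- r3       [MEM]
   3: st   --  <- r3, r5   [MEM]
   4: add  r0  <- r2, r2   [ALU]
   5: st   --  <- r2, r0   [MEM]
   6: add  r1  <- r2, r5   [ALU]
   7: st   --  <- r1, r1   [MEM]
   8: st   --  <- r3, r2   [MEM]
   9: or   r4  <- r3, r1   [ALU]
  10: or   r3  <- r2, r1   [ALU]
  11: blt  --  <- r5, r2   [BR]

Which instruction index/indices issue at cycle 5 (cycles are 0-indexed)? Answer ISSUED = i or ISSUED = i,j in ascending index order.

ISSUED = 7

#0 head=0: xor i0 WAW r1
#1 head=1: or i1 WAW r1
#2 head=2: ld i2 no-port MEM/MEM
#3 head=3: st/add i3+i4 pair
#4 head=5: st/add i5+i6 pair
#5 head=7: st i7 no-port MEM/MEM
#6 head=8: st/or i8+i9 pair
#7 head=10: or/blt i10+i11 pair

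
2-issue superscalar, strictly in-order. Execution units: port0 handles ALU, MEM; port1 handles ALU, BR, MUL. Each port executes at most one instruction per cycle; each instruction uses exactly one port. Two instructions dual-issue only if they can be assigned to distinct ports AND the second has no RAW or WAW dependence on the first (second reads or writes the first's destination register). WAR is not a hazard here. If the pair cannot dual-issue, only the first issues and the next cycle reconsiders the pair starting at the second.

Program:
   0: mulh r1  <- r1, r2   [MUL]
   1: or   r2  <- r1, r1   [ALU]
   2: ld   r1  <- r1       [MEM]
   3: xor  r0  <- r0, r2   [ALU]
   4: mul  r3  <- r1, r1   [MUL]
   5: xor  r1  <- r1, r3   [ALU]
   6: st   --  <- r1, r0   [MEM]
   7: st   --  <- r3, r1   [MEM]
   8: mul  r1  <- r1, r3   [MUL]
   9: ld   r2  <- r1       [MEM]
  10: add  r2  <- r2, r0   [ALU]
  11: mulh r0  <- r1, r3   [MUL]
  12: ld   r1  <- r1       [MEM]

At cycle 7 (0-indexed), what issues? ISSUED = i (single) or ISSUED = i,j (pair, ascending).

[0] i0  mulh  -- RAW r1
[1] i1,i2  or;ld  -- pair
[2] i3,i4  xor;mul  -- pair
[3] i5  xor  -- RAW r1
[4] i6  st  -- no-port MEM/MEM
[5] i7,i8  st;mul  -- pair
[6] i9  ld  -- RAW+WAW r2
[7] i10,i11  add;mulh  -- pair
[8] i12  ld  -- tail

ISSUED = 10,11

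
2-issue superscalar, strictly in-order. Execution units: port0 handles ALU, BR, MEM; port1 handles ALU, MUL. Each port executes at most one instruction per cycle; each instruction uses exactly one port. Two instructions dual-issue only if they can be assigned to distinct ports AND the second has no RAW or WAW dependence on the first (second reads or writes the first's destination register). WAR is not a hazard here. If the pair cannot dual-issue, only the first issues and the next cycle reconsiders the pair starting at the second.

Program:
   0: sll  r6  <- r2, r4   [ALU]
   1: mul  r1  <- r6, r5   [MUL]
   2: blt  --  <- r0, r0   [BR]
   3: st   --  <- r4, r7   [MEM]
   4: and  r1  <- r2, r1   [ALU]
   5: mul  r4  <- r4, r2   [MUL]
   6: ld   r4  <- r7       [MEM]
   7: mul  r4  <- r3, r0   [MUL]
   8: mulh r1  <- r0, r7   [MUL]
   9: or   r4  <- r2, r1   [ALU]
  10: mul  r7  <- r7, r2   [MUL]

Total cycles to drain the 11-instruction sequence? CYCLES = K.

CYCLES = 8

  cy0 -> i0 (sll.ALU) RAW r6
  cy1 -> i1&i2 (mul.MUL blt.BR) 2-wide
  cy2 -> i3&i4 (st.MEM and.ALU) 2-wide
  cy3 -> i5 (mul.MUL) WAW r4
  cy4 -> i6 (ld.MEM) WAW r4
  cy5 -> i7 (mul.MUL) no-port MUL/MUL
  cy6 -> i8 (mulh.MUL) RAW r1
  cy7 -> i9&i10 (or.ALU mul.MUL) 2-wide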